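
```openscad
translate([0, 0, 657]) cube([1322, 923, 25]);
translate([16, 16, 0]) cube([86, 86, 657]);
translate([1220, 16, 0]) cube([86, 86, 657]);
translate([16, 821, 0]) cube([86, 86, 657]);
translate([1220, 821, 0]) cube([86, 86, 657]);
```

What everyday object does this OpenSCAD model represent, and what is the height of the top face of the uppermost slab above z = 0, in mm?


A table. The table height is 682 mm.

A 1322×923×25 slab sits at z = 657 on four 86 mm square posts — a table. The top surface is at 657 + 25 = 682 mm.


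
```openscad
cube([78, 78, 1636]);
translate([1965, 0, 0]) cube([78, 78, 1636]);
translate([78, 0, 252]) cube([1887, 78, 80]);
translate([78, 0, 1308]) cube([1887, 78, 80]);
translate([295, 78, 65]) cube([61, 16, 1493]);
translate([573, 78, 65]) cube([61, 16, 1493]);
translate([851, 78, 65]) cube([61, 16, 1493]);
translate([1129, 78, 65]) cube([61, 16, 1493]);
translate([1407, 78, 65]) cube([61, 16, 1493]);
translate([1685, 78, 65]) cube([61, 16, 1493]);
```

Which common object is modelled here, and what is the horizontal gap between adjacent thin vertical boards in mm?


A fence section. The picket gap is 217 mm.

Two posts, two rails, 6 pickets — a fence section. Span 1887 mm holds 6 pickets of 61 mm with 7 equal gaps: ⌊(1887 − 6·61) / 7⌋ = 217 mm.


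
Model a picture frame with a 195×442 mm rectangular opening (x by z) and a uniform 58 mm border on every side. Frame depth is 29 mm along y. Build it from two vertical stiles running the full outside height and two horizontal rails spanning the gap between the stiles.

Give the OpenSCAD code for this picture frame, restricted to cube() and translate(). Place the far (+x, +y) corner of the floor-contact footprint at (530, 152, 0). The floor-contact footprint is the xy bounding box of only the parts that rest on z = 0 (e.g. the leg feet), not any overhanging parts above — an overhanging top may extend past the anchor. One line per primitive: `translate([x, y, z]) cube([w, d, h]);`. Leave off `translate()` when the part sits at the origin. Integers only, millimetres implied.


translate([219, 123, 0]) cube([58, 29, 558]);
translate([472, 123, 0]) cube([58, 29, 558]);
translate([277, 123, 0]) cube([195, 29, 58]);
translate([277, 123, 500]) cube([195, 29, 58]);


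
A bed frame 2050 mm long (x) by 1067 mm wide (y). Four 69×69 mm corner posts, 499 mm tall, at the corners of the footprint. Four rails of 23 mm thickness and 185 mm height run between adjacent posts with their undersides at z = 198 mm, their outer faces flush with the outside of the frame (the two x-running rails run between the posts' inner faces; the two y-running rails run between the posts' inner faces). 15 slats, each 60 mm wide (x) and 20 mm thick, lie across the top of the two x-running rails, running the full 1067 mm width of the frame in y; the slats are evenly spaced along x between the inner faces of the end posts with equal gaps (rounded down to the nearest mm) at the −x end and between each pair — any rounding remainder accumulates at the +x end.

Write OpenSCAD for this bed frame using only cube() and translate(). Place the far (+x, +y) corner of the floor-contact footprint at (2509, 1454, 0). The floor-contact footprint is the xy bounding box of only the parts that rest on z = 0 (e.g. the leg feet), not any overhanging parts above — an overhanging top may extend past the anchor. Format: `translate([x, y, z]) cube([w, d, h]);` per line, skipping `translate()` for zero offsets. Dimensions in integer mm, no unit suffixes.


// slat z = rail_z + rail_h = 198 + 185 = 383
// slat gap = ⌊(1912 − 15·60) / 16⌋ = 63
translate([459, 387, 0]) cube([69, 69, 499]);
translate([459, 1385, 0]) cube([69, 69, 499]);
translate([2440, 387, 0]) cube([69, 69, 499]);
translate([2440, 1385, 0]) cube([69, 69, 499]);
translate([528, 387, 198]) cube([1912, 23, 185]);
translate([528, 1431, 198]) cube([1912, 23, 185]);
translate([459, 456, 198]) cube([23, 929, 185]);
translate([2486, 456, 198]) cube([23, 929, 185]);
translate([591, 387, 383]) cube([60, 1067, 20]);
translate([714, 387, 383]) cube([60, 1067, 20]);
translate([837, 387, 383]) cube([60, 1067, 20]);
translate([960, 387, 383]) cube([60, 1067, 20]);
translate([1083, 387, 383]) cube([60, 1067, 20]);
translate([1206, 387, 383]) cube([60, 1067, 20]);
translate([1329, 387, 383]) cube([60, 1067, 20]);
translate([1452, 387, 383]) cube([60, 1067, 20]);
translate([1575, 387, 383]) cube([60, 1067, 20]);
translate([1698, 387, 383]) cube([60, 1067, 20]);
translate([1821, 387, 383]) cube([60, 1067, 20]);
translate([1944, 387, 383]) cube([60, 1067, 20]);
translate([2067, 387, 383]) cube([60, 1067, 20]);
translate([2190, 387, 383]) cube([60, 1067, 20]);
translate([2313, 387, 383]) cube([60, 1067, 20]);


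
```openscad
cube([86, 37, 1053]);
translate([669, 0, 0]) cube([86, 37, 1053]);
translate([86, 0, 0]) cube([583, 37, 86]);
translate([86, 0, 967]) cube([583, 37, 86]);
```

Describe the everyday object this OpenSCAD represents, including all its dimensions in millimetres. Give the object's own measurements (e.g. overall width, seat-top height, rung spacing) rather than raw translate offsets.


A rectangular picture frame lying in the x–z plane (depth along y). The opening is 583 mm wide (x) by 881 mm tall (z), surrounded by a border 86 mm wide on all four sides. The frame is 37 mm deep and is made of two full-height vertical stiles with two horizontal rails fitted between them.


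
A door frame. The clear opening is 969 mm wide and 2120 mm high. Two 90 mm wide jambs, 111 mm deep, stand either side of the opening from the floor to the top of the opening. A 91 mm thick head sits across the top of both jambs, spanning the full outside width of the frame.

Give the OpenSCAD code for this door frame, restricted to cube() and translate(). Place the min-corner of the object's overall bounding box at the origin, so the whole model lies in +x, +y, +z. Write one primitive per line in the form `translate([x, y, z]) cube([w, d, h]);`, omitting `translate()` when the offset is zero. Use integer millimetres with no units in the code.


cube([90, 111, 2120]);
translate([1059, 0, 0]) cube([90, 111, 2120]);
translate([0, 0, 2120]) cube([1149, 111, 91]);


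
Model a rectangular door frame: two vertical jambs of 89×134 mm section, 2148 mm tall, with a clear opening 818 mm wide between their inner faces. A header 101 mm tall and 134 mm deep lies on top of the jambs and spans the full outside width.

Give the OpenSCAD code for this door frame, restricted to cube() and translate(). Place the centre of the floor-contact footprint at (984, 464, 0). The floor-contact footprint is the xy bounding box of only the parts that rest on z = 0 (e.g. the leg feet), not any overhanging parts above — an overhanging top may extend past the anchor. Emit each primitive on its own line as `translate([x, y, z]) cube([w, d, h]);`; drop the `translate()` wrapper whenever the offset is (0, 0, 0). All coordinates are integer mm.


translate([486, 397, 0]) cube([89, 134, 2148]);
translate([1393, 397, 0]) cube([89, 134, 2148]);
translate([486, 397, 2148]) cube([996, 134, 101]);


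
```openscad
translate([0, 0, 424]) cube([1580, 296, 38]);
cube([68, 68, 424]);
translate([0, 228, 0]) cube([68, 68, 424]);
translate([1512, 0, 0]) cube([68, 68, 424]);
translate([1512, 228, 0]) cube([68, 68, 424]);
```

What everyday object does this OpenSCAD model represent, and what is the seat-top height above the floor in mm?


A bench. The seat-top height is 462 mm.

A long slab on four corner posts — a bench. The slab sits at z = 424 with thickness 38, so the top is 424 + 38 = 462 mm.


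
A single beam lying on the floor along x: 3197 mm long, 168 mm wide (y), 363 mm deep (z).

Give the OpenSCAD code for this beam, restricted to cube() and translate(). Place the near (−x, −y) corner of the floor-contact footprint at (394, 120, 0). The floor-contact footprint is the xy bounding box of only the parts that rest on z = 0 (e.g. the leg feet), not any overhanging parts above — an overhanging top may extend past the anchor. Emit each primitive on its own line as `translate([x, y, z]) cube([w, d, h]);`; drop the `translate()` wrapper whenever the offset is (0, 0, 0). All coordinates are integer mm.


translate([394, 120, 0]) cube([3197, 168, 363]);


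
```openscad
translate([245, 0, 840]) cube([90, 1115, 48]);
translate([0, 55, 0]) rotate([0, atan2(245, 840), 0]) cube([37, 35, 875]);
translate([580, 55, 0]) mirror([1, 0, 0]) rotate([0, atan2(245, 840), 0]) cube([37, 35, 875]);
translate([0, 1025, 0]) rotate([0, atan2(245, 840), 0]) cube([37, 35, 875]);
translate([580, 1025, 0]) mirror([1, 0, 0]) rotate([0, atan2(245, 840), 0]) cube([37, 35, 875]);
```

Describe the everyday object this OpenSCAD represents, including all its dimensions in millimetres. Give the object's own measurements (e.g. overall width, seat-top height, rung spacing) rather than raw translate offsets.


A sawhorse. A 90×1115×48 mm beam (x, y, z) sits on two A-frame leg pairs. Each pair is two raked legs of 37×35 mm section (35 mm along y) splaying symmetrically in x. Each leg rises 840 mm vertically over 245 mm of horizontal reach and is 875 mm long along its own axis. Every leg's outer bottom edge rests on the floor and its outer top edge meets a bottom edge of the beam — the left legs (tilting toward +x) meet the beam's −x bottom edge, the right legs (their mirror images, tilting toward −x) meet its +x bottom edge — so the leg tops tuck under the beam, the beam's underside is 840 mm above the floor, and the feet are 580 mm apart outside-to-outside with the beam centred between them. The two leg pairs are set in 55 mm from either end of the beam.


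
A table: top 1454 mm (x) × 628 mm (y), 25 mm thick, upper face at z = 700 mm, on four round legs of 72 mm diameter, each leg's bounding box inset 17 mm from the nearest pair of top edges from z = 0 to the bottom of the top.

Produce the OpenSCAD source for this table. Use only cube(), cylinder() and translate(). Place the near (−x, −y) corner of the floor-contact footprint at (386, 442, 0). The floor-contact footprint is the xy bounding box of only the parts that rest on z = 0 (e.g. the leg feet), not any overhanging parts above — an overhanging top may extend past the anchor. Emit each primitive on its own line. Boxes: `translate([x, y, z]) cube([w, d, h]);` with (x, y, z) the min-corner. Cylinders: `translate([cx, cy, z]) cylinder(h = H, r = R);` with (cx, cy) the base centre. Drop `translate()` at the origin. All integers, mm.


// leg_h = 700 - 25 = 675
translate([369, 425, 675]) cube([1454, 628, 25]);
translate([422, 478, 0]) cylinder(h = 675, r = 36);
translate([1770, 478, 0]) cylinder(h = 675, r = 36);
translate([422, 1000, 0]) cylinder(h = 675, r = 36);
translate([1770, 1000, 0]) cylinder(h = 675, r = 36);


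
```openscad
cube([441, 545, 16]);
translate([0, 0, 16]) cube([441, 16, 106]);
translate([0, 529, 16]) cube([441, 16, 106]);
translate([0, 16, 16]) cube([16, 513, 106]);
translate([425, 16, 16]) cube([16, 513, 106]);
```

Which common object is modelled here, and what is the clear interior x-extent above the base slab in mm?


An open box. The internal width is 409 mm.

A 441×545 base slab with four walls standing on it — an open box. The base is 441 mm wide and the walls are 16 mm thick, so the internal width is 441 − 2 × 16 = 409 mm.


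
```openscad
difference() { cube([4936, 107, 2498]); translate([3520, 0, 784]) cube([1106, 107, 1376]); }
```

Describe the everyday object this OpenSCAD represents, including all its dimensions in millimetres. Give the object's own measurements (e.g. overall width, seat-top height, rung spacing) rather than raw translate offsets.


A wall 4936 mm long (x), 107 mm thick (y), 2498 mm tall, with a rectangular window opening cut through it. The opening is 1106 mm wide and 1376 mm tall; its sill is at z = 784 mm and its near (−x) edge is 3520 mm from the wall's −x end. The opening passes through the full wall thickness.


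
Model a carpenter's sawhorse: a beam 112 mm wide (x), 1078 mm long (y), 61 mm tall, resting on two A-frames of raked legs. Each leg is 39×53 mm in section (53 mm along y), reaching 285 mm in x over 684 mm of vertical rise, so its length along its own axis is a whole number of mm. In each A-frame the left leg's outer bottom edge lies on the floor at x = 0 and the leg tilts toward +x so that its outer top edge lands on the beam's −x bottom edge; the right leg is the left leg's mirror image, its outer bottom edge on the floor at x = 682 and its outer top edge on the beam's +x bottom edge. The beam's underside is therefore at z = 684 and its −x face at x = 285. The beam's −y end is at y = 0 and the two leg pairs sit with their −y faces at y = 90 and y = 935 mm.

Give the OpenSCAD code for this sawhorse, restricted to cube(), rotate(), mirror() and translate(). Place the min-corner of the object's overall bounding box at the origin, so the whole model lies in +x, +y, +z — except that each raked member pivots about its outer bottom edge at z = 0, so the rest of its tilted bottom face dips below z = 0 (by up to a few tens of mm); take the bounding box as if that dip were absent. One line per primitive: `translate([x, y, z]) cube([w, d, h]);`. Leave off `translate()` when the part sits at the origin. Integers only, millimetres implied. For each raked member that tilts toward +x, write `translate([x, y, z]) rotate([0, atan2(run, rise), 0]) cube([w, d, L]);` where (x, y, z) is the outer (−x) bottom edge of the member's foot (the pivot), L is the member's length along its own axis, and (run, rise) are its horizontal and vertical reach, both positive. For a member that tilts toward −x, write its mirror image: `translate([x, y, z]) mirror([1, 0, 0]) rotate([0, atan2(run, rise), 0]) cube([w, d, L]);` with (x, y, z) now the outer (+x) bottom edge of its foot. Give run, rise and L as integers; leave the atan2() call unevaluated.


// leg length = √(285² + 684²) = 741
// right-leg outer foot x = 2·285 + 112 = 682
// beam min-corner = (285, 0, 684)
translate([285, 0, 684]) cube([112, 1078, 61]);
translate([0, 90, 0]) rotate([0, atan2(285, 684), 0]) cube([39, 53, 741]);
translate([682, 90, 0]) mirror([1, 0, 0]) rotate([0, atan2(285, 684), 0]) cube([39, 53, 741]);
translate([0, 935, 0]) rotate([0, atan2(285, 684), 0]) cube([39, 53, 741]);
translate([682, 935, 0]) mirror([1, 0, 0]) rotate([0, atan2(285, 684), 0]) cube([39, 53, 741]);


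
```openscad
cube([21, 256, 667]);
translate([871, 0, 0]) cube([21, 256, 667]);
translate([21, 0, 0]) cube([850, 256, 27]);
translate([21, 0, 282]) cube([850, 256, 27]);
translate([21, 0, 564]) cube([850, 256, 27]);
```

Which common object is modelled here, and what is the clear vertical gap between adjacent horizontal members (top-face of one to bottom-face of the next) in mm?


A bookshelf. The clear shelf gap is 255 mm.

Two tall side panels with 3 horizontal boards between them — a bookshelf. The first two shelf undersides are at z = 0 and z = 282; with shelf thickness 27, the clear gap is 282 − 0 − 27 = 255 mm.


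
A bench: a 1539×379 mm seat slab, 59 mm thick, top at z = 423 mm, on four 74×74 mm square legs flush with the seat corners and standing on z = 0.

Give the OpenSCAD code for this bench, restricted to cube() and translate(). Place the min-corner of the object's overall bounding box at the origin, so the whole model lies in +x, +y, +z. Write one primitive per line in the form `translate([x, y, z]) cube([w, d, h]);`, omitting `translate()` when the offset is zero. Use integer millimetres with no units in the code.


translate([0, 0, 364]) cube([1539, 379, 59]);
cube([74, 74, 364]);
translate([0, 305, 0]) cube([74, 74, 364]);
translate([1465, 0, 0]) cube([74, 74, 364]);
translate([1465, 305, 0]) cube([74, 74, 364]);


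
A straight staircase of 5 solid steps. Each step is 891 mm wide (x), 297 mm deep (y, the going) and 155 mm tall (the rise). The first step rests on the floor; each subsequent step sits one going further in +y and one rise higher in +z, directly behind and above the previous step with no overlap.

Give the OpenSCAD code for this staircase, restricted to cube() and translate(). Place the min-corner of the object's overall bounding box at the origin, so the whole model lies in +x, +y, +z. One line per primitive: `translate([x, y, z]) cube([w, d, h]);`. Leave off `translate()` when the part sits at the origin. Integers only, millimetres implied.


cube([891, 297, 155]);
translate([0, 297, 155]) cube([891, 297, 155]);
translate([0, 594, 310]) cube([891, 297, 155]);
translate([0, 891, 465]) cube([891, 297, 155]);
translate([0, 1188, 620]) cube([891, 297, 155]);


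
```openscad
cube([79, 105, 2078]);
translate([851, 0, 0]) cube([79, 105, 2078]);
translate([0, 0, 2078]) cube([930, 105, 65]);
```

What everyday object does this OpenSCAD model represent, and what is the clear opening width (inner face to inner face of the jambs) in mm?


A door frame. The clear opening width is 772 mm.

Two 2078 mm tall posts with a header on top — a door frame. The left jamb is 79 mm wide at x = 0; the right jamb starts at x = 851. The clear opening is 851 − 79 = 772 mm.


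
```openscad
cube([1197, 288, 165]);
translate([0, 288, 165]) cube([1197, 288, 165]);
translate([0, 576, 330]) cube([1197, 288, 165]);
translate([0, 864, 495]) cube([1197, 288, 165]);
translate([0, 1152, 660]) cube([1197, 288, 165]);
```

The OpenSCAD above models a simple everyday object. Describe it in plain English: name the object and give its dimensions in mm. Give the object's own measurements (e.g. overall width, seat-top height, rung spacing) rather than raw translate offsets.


A straight staircase of 5 solid steps. Each step is 1197 mm wide (x), 288 mm deep (y, the going) and 165 mm tall (the rise). The first step rests on the floor; each subsequent step sits one going further in +y and one rise higher in +z, directly behind and above the previous step with no overlap.


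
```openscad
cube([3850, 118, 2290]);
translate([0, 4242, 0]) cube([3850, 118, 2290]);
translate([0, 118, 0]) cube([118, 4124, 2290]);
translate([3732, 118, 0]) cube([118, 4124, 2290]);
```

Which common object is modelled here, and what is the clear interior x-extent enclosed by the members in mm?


A house (or room) frame. The interior width is 3614 mm.

Four 2290 mm walls enclosing a rectangle with no floor or roof — a room or house frame. Outside width is 3850 mm and wall thickness is 118 mm, so the interior width is 3850 − 2 × 118 = 3614 mm.


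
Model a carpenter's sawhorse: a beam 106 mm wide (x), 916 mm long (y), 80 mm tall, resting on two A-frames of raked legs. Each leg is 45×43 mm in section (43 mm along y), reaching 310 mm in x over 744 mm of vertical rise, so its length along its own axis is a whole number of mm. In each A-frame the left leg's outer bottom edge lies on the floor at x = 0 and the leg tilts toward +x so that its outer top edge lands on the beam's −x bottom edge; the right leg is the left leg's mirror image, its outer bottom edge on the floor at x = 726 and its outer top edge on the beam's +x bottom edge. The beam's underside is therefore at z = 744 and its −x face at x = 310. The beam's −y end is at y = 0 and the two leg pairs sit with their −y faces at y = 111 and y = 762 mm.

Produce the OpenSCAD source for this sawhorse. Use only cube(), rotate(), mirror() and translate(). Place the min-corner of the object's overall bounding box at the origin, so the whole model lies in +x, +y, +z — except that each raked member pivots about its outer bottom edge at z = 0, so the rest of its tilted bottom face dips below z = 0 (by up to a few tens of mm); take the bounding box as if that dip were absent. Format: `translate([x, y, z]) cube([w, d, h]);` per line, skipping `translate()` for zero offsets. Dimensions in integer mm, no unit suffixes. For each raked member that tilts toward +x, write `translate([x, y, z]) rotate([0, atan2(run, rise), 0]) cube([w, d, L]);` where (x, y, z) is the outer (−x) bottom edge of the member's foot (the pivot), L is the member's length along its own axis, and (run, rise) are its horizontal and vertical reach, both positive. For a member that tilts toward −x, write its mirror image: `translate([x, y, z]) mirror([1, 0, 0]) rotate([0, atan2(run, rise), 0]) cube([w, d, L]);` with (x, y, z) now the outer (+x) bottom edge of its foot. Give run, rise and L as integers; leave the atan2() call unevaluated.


translate([310, 0, 744]) cube([106, 916, 80]);
translate([0, 111, 0]) rotate([0, atan2(310, 744), 0]) cube([45, 43, 806]);
translate([726, 111, 0]) mirror([1, 0, 0]) rotate([0, atan2(310, 744), 0]) cube([45, 43, 806]);
translate([0, 762, 0]) rotate([0, atan2(310, 744), 0]) cube([45, 43, 806]);
translate([726, 762, 0]) mirror([1, 0, 0]) rotate([0, atan2(310, 744), 0]) cube([45, 43, 806]);


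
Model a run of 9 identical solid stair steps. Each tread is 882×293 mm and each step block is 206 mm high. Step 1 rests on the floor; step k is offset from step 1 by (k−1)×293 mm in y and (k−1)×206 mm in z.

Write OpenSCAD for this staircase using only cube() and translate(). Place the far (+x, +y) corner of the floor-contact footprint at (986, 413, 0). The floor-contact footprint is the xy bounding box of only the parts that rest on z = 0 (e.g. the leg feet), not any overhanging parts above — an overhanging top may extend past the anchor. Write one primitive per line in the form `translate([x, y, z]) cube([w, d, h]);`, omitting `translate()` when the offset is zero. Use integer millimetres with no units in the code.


translate([104, 120, 0]) cube([882, 293, 206]);
translate([104, 413, 206]) cube([882, 293, 206]);
translate([104, 706, 412]) cube([882, 293, 206]);
translate([104, 999, 618]) cube([882, 293, 206]);
translate([104, 1292, 824]) cube([882, 293, 206]);
translate([104, 1585, 1030]) cube([882, 293, 206]);
translate([104, 1878, 1236]) cube([882, 293, 206]);
translate([104, 2171, 1442]) cube([882, 293, 206]);
translate([104, 2464, 1648]) cube([882, 293, 206]);


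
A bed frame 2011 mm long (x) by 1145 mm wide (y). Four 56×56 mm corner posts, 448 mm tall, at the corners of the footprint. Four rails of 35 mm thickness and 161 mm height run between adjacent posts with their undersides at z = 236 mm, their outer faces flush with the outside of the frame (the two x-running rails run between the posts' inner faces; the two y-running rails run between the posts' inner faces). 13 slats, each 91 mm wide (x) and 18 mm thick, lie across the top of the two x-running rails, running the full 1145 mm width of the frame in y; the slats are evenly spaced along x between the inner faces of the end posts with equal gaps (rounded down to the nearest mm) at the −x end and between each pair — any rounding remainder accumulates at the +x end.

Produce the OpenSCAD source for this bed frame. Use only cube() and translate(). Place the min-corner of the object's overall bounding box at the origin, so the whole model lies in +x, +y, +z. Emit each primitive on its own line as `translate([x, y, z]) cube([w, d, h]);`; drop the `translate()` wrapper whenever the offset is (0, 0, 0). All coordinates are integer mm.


cube([56, 56, 448]);
translate([0, 1089, 0]) cube([56, 56, 448]);
translate([1955, 0, 0]) cube([56, 56, 448]);
translate([1955, 1089, 0]) cube([56, 56, 448]);
translate([56, 0, 236]) cube([1899, 35, 161]);
translate([56, 1110, 236]) cube([1899, 35, 161]);
translate([0, 56, 236]) cube([35, 1033, 161]);
translate([1976, 56, 236]) cube([35, 1033, 161]);
translate([107, 0, 397]) cube([91, 1145, 18]);
translate([249, 0, 397]) cube([91, 1145, 18]);
translate([391, 0, 397]) cube([91, 1145, 18]);
translate([533, 0, 397]) cube([91, 1145, 18]);
translate([675, 0, 397]) cube([91, 1145, 18]);
translate([817, 0, 397]) cube([91, 1145, 18]);
translate([959, 0, 397]) cube([91, 1145, 18]);
translate([1101, 0, 397]) cube([91, 1145, 18]);
translate([1243, 0, 397]) cube([91, 1145, 18]);
translate([1385, 0, 397]) cube([91, 1145, 18]);
translate([1527, 0, 397]) cube([91, 1145, 18]);
translate([1669, 0, 397]) cube([91, 1145, 18]);
translate([1811, 0, 397]) cube([91, 1145, 18]);


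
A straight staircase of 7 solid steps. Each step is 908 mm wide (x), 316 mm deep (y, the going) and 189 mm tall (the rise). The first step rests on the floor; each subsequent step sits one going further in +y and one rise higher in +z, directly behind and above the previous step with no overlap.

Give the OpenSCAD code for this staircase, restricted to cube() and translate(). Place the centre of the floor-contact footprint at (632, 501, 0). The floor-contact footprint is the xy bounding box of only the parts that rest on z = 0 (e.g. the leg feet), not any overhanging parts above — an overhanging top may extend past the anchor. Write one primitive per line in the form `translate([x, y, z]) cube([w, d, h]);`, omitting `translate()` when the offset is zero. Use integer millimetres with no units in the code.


translate([178, 343, 0]) cube([908, 316, 189]);
translate([178, 659, 189]) cube([908, 316, 189]);
translate([178, 975, 378]) cube([908, 316, 189]);
translate([178, 1291, 567]) cube([908, 316, 189]);
translate([178, 1607, 756]) cube([908, 316, 189]);
translate([178, 1923, 945]) cube([908, 316, 189]);
translate([178, 2239, 1134]) cube([908, 316, 189]);


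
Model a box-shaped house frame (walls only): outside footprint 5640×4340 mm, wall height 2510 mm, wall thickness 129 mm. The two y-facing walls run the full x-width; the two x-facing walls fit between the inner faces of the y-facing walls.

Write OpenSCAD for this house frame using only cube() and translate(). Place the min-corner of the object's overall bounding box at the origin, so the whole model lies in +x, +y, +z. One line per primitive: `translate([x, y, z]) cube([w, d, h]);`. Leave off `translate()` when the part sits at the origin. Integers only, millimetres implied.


cube([5640, 129, 2510]);
translate([0, 4211, 0]) cube([5640, 129, 2510]);
translate([0, 129, 0]) cube([129, 4082, 2510]);
translate([5511, 129, 0]) cube([129, 4082, 2510]);


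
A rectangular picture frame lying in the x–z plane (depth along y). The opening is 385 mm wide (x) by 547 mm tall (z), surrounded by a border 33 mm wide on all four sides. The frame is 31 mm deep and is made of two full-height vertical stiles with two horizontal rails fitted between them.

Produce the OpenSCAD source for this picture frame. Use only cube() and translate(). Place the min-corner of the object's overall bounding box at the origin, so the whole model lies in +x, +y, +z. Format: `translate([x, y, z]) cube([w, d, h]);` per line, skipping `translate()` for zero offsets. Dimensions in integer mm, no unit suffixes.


cube([33, 31, 613]);
translate([418, 0, 0]) cube([33, 31, 613]);
translate([33, 0, 0]) cube([385, 31, 33]);
translate([33, 0, 580]) cube([385, 31, 33]);


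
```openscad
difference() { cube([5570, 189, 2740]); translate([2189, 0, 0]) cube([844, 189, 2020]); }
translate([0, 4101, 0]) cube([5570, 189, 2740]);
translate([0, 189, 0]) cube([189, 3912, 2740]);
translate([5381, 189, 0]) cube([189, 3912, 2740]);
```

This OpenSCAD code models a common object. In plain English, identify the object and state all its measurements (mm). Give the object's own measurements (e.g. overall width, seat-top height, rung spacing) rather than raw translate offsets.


A single room: four walls, each 2740 mm tall and 189 mm thick, enclosing an outside footprint 5570×4290 mm (x × y), no floor or roof. The front and back walls (−y and +y sides) run the full x-width; the side walls fit between their inner faces. A door opening 844 mm wide and 2020 mm tall is cut through the front wall from the floor up, its −x edge 2189 mm from the wall's −x end.


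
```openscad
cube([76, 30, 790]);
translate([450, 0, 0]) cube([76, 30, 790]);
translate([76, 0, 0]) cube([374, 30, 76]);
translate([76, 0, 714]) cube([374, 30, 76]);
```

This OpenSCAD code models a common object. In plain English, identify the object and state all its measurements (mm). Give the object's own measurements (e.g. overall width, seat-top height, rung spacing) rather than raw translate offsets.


A rectangular picture frame lying in the x–z plane (depth along y). The opening is 374 mm wide (x) by 638 mm tall (z), surrounded by a border 76 mm wide on all four sides. The frame is 30 mm deep and is made of two full-height vertical stiles with two horizontal rails fitted between them.


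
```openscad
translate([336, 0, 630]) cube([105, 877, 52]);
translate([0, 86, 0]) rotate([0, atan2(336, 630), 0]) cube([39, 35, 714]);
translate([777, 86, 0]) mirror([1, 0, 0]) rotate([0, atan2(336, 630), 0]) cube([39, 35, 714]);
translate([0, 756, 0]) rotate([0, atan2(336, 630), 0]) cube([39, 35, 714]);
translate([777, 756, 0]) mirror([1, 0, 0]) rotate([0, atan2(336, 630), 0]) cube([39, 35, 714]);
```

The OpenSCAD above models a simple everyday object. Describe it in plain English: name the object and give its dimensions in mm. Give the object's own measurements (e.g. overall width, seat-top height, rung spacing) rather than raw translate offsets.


A sawhorse. A 105×877×52 mm beam (x, y, z) sits on two A-frame leg pairs. Each pair is two raked legs of 39×35 mm section (35 mm along y) splaying symmetrically in x. Each leg rises 630 mm vertically over 336 mm of horizontal reach and is 714 mm long along its own axis. Every leg's outer bottom edge rests on the floor and its outer top edge meets a bottom edge of the beam — the left legs (tilting toward +x) meet the beam's −x bottom edge, the right legs (their mirror images, tilting toward −x) meet its +x bottom edge — so the leg tops tuck under the beam, the beam's underside is 630 mm above the floor, and the feet are 777 mm apart outside-to-outside with the beam centred between them. The two leg pairs are set in 86 mm from either end of the beam.


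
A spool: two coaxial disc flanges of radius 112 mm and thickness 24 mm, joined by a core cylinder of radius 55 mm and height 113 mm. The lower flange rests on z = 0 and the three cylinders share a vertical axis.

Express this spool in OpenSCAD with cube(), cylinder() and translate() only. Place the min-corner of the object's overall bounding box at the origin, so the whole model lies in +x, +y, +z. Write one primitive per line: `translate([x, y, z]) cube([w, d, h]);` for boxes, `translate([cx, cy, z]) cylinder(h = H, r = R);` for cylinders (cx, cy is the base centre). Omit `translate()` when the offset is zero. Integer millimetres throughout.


translate([112, 112, 0]) cylinder(h = 24, r = 112);
translate([112, 112, 24]) cylinder(h = 113, r = 55);
translate([112, 112, 137]) cylinder(h = 24, r = 112);


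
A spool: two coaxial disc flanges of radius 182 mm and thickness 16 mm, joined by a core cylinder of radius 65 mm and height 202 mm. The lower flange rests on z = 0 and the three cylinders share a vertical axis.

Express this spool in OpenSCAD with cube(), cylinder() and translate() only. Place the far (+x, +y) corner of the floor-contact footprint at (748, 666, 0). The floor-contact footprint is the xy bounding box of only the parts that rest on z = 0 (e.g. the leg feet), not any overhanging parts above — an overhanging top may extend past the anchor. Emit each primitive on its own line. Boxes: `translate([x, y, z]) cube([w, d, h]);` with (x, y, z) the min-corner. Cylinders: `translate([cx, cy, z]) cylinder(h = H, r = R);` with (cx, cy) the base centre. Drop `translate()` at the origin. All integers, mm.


translate([566, 484, 0]) cylinder(h = 16, r = 182);
translate([566, 484, 16]) cylinder(h = 202, r = 65);
translate([566, 484, 218]) cylinder(h = 16, r = 182);


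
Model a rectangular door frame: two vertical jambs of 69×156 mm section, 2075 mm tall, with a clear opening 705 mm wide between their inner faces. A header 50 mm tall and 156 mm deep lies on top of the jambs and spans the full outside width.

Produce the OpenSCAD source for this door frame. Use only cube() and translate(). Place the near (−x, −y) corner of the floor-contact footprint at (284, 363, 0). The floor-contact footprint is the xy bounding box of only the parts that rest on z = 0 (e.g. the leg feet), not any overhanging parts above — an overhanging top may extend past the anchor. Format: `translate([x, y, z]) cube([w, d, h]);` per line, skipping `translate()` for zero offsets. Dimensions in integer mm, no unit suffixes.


translate([284, 363, 0]) cube([69, 156, 2075]);
translate([1058, 363, 0]) cube([69, 156, 2075]);
translate([284, 363, 2075]) cube([843, 156, 50]);


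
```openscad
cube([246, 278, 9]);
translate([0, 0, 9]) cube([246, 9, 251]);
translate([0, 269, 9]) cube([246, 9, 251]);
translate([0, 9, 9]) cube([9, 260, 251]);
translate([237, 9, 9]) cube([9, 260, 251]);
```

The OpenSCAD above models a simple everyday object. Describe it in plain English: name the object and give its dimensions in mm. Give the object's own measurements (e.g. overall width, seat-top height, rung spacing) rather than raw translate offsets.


An open-topped rectangular box: outside dimensions 246×278×260 mm, with a uniform wall and base thickness of 9 mm. The base is a full 246×278 slab on the floor; four walls sit on top of the base. The front and back walls (the −y and +y sides) span the full width; the two side walls fit between them.


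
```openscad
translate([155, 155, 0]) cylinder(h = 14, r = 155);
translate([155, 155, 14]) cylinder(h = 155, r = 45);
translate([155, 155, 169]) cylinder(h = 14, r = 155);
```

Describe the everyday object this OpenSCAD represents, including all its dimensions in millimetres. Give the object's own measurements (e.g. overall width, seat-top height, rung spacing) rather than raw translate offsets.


A spool: two coaxial disc flanges of radius 155 mm and thickness 14 mm, joined by a core cylinder of radius 45 mm and height 155 mm. The lower flange rests on z = 0 and the three cylinders share a vertical axis.


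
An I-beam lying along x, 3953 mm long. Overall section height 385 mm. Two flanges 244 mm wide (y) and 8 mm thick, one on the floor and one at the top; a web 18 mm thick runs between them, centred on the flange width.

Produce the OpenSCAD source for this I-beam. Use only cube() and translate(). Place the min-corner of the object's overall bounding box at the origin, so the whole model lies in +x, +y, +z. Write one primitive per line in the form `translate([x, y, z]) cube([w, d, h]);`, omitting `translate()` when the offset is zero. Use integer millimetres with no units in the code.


cube([3953, 244, 8]);
translate([0, 113, 8]) cube([3953, 18, 369]);
translate([0, 0, 377]) cube([3953, 244, 8]);


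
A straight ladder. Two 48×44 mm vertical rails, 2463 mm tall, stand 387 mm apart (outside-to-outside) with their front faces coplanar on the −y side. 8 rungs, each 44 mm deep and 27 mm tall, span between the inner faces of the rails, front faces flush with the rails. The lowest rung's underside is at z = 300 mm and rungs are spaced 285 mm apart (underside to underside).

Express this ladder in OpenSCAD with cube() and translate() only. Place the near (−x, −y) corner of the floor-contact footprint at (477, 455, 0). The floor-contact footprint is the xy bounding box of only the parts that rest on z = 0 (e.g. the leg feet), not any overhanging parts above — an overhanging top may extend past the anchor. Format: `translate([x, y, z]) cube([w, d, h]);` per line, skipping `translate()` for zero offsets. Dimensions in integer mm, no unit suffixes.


// rung span = 387 - 2*48 = 291
// rung[k] z = 300 + k*285
translate([477, 455, 0]) cube([48, 44, 2463]);
translate([816, 455, 0]) cube([48, 44, 2463]);
translate([525, 455, 300]) cube([291, 44, 27]);
translate([525, 455, 585]) cube([291, 44, 27]);
translate([525, 455, 870]) cube([291, 44, 27]);
translate([525, 455, 1155]) cube([291, 44, 27]);
translate([525, 455, 1440]) cube([291, 44, 27]);
translate([525, 455, 1725]) cube([291, 44, 27]);
translate([525, 455, 2010]) cube([291, 44, 27]);
translate([525, 455, 2295]) cube([291, 44, 27]);


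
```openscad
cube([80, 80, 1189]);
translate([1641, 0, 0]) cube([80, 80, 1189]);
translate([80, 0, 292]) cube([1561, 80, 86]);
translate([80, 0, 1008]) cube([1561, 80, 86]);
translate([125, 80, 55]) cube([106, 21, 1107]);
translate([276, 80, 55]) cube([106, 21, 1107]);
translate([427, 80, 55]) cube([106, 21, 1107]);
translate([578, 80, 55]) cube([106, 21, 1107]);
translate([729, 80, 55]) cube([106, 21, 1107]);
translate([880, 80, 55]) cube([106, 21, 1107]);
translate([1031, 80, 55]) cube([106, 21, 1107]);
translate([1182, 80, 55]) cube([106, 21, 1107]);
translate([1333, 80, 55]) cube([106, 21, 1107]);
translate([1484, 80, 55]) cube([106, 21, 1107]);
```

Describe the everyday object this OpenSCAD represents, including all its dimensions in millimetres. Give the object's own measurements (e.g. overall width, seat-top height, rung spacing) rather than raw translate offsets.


A fence section. Two 80×80 mm posts, 1189 mm tall, stand on the floor with a clear span of 1561 mm between their inner faces. Two horizontal rails of 80×86 mm section span the gap between the posts with their undersides at z = 292 mm and z = 1008 mm, flush with the posts' −y face. 10 pickets, each 106 mm wide, 21 mm thick and 1107 mm tall, are fixed to the +y face of the rails with their bottoms at z = 55 mm, spaced across the span with a 45 mm gap after the −x post and between neighbouring pickets, with 51 mm left before the +x post.


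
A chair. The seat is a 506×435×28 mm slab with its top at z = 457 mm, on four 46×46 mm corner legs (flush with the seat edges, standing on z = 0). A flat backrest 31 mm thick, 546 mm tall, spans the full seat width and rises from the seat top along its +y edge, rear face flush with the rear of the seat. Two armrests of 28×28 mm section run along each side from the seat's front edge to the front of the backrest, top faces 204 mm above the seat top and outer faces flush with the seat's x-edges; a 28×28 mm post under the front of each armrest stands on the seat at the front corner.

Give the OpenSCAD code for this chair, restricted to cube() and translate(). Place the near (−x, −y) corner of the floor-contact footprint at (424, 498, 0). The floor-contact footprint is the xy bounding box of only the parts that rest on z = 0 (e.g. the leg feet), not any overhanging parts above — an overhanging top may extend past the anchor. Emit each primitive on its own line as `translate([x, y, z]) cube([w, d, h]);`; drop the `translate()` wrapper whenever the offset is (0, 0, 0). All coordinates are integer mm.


translate([424, 498, 429]) cube([506, 435, 28]);
translate([424, 498, 0]) cube([46, 46, 429]);
translate([884, 498, 0]) cube([46, 46, 429]);
translate([424, 887, 0]) cube([46, 46, 429]);
translate([884, 887, 0]) cube([46, 46, 429]);
translate([424, 902, 457]) cube([506, 31, 546]);
translate([424, 498, 633]) cube([28, 404, 28]);
translate([902, 498, 633]) cube([28, 404, 28]);
translate([424, 498, 457]) cube([28, 28, 176]);
translate([902, 498, 457]) cube([28, 28, 176]);


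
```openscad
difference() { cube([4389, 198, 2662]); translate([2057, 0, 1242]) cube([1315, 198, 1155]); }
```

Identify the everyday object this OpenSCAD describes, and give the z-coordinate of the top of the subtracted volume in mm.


A wall with a window opening. The window head height is 2397 mm.

A wall with a rectangular opening subtracted — a window. Sill at z = 1242, opening 1155 mm tall, so the head is at 1242 + 1155 = 2397 mm.


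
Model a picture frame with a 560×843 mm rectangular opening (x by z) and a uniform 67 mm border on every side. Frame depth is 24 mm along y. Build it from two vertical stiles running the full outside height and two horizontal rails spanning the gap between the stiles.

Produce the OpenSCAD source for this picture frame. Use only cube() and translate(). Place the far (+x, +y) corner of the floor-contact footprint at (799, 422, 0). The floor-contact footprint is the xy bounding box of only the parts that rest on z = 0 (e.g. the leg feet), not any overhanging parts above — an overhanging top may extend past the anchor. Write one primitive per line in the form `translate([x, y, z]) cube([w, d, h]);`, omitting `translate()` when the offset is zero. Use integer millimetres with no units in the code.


translate([105, 398, 0]) cube([67, 24, 977]);
translate([732, 398, 0]) cube([67, 24, 977]);
translate([172, 398, 0]) cube([560, 24, 67]);
translate([172, 398, 910]) cube([560, 24, 67]);
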